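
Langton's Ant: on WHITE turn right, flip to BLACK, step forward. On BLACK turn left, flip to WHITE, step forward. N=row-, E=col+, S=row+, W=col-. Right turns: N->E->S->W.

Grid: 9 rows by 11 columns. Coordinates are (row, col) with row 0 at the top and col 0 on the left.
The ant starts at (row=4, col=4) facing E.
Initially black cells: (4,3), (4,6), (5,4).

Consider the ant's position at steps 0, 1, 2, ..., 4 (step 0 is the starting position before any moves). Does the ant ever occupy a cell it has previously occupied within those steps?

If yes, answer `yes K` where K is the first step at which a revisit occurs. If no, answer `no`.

Step 1: on WHITE (4,4): turn R to S, flip to black, move to (5,4). |black|=4 — new cell
Step 2: on BLACK (5,4): turn L to E, flip to white, move to (5,5). |black|=3 — new cell
Step 3: on WHITE (5,5): turn R to S, flip to black, move to (6,5). |black|=4 — new cell
Step 4: on WHITE (6,5): turn R to W, flip to black, move to (6,4). |black|=5 — new cell
No revisit within 4 steps.

Answer: no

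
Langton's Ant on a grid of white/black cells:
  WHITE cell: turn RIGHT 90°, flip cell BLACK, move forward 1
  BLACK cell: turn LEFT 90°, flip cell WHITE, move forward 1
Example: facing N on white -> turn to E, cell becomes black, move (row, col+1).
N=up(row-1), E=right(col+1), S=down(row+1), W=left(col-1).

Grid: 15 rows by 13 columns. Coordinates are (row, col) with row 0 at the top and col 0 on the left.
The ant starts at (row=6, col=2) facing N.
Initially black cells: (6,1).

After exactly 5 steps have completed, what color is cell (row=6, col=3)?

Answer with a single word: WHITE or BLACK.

Step 1: on WHITE (6,2): turn R to E, flip to black, move to (6,3). |black|=2
Step 2: on WHITE (6,3): turn R to S, flip to black, move to (7,3). |black|=3
Step 3: on WHITE (7,3): turn R to W, flip to black, move to (7,2). |black|=4
Step 4: on WHITE (7,2): turn R to N, flip to black, move to (6,2). |black|=5
Step 5: on BLACK (6,2): turn L to W, flip to white, move to (6,1). |black|=4

Answer: BLACK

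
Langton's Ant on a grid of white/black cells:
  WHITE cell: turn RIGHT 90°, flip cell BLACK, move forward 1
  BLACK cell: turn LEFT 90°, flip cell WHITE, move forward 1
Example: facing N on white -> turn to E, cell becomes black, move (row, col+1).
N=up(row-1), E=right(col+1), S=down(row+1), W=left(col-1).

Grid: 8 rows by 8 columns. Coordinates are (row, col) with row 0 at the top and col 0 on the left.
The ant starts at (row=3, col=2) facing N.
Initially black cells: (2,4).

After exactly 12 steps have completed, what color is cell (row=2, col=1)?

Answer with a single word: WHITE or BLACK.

Answer: BLACK

Derivation:
Step 1: on WHITE (3,2): turn R to E, flip to black, move to (3,3). |black|=2
Step 2: on WHITE (3,3): turn R to S, flip to black, move to (4,3). |black|=3
Step 3: on WHITE (4,3): turn R to W, flip to black, move to (4,2). |black|=4
Step 4: on WHITE (4,2): turn R to N, flip to black, move to (3,2). |black|=5
Step 5: on BLACK (3,2): turn L to W, flip to white, move to (3,1). |black|=4
Step 6: on WHITE (3,1): turn R to N, flip to black, move to (2,1). |black|=5
Step 7: on WHITE (2,1): turn R to E, flip to black, move to (2,2). |black|=6
Step 8: on WHITE (2,2): turn R to S, flip to black, move to (3,2). |black|=7
Step 9: on WHITE (3,2): turn R to W, flip to black, move to (3,1). |black|=8
Step 10: on BLACK (3,1): turn L to S, flip to white, move to (4,1). |black|=7
Step 11: on WHITE (4,1): turn R to W, flip to black, move to (4,0). |black|=8
Step 12: on WHITE (4,0): turn R to N, flip to black, move to (3,0). |black|=9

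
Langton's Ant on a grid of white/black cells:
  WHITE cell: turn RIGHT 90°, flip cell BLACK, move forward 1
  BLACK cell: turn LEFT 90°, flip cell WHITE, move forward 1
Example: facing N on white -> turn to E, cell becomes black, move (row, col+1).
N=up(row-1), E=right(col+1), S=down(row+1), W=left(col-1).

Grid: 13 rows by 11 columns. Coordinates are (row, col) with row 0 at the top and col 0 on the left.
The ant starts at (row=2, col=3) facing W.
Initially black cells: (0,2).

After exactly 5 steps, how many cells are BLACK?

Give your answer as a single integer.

Step 1: on WHITE (2,3): turn R to N, flip to black, move to (1,3). |black|=2
Step 2: on WHITE (1,3): turn R to E, flip to black, move to (1,4). |black|=3
Step 3: on WHITE (1,4): turn R to S, flip to black, move to (2,4). |black|=4
Step 4: on WHITE (2,4): turn R to W, flip to black, move to (2,3). |black|=5
Step 5: on BLACK (2,3): turn L to S, flip to white, move to (3,3). |black|=4

Answer: 4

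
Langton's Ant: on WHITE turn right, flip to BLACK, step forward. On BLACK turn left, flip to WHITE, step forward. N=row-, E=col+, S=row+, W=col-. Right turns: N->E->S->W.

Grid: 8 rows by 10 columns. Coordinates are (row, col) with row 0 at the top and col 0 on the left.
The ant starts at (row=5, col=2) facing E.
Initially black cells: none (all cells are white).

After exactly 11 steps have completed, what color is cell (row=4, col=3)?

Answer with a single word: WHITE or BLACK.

Answer: BLACK

Derivation:
Step 1: on WHITE (5,2): turn R to S, flip to black, move to (6,2). |black|=1
Step 2: on WHITE (6,2): turn R to W, flip to black, move to (6,1). |black|=2
Step 3: on WHITE (6,1): turn R to N, flip to black, move to (5,1). |black|=3
Step 4: on WHITE (5,1): turn R to E, flip to black, move to (5,2). |black|=4
Step 5: on BLACK (5,2): turn L to N, flip to white, move to (4,2). |black|=3
Step 6: on WHITE (4,2): turn R to E, flip to black, move to (4,3). |black|=4
Step 7: on WHITE (4,3): turn R to S, flip to black, move to (5,3). |black|=5
Step 8: on WHITE (5,3): turn R to W, flip to black, move to (5,2). |black|=6
Step 9: on WHITE (5,2): turn R to N, flip to black, move to (4,2). |black|=7
Step 10: on BLACK (4,2): turn L to W, flip to white, move to (4,1). |black|=6
Step 11: on WHITE (4,1): turn R to N, flip to black, move to (3,1). |black|=7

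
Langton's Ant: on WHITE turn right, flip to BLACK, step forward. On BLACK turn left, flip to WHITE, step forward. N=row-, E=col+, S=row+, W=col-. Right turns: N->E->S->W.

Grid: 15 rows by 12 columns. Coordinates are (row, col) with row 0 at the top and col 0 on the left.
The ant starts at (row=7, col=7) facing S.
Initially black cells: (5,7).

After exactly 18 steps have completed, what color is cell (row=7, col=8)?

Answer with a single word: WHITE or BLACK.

Step 1: on WHITE (7,7): turn R to W, flip to black, move to (7,6). |black|=2
Step 2: on WHITE (7,6): turn R to N, flip to black, move to (6,6). |black|=3
Step 3: on WHITE (6,6): turn R to E, flip to black, move to (6,7). |black|=4
Step 4: on WHITE (6,7): turn R to S, flip to black, move to (7,7). |black|=5
Step 5: on BLACK (7,7): turn L to E, flip to white, move to (7,8). |black|=4
Step 6: on WHITE (7,8): turn R to S, flip to black, move to (8,8). |black|=5
Step 7: on WHITE (8,8): turn R to W, flip to black, move to (8,7). |black|=6
Step 8: on WHITE (8,7): turn R to N, flip to black, move to (7,7). |black|=7
Step 9: on WHITE (7,7): turn R to E, flip to black, move to (7,8). |black|=8
Step 10: on BLACK (7,8): turn L to N, flip to white, move to (6,8). |black|=7
Step 11: on WHITE (6,8): turn R to E, flip to black, move to (6,9). |black|=8
Step 12: on WHITE (6,9): turn R to S, flip to black, move to (7,9). |black|=9
Step 13: on WHITE (7,9): turn R to W, flip to black, move to (7,8). |black|=10
Step 14: on WHITE (7,8): turn R to N, flip to black, move to (6,8). |black|=11
Step 15: on BLACK (6,8): turn L to W, flip to white, move to (6,7). |black|=10
Step 16: on BLACK (6,7): turn L to S, flip to white, move to (7,7). |black|=9
Step 17: on BLACK (7,7): turn L to E, flip to white, move to (7,8). |black|=8
Step 18: on BLACK (7,8): turn L to N, flip to white, move to (6,8). |black|=7

Answer: WHITE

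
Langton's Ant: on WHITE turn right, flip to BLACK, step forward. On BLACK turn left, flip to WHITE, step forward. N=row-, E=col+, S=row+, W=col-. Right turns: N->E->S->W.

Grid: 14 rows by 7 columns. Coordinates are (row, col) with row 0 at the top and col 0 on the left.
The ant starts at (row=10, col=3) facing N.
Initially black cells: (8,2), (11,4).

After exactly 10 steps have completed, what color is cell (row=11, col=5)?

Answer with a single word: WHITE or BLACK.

Step 1: on WHITE (10,3): turn R to E, flip to black, move to (10,4). |black|=3
Step 2: on WHITE (10,4): turn R to S, flip to black, move to (11,4). |black|=4
Step 3: on BLACK (11,4): turn L to E, flip to white, move to (11,5). |black|=3
Step 4: on WHITE (11,5): turn R to S, flip to black, move to (12,5). |black|=4
Step 5: on WHITE (12,5): turn R to W, flip to black, move to (12,4). |black|=5
Step 6: on WHITE (12,4): turn R to N, flip to black, move to (11,4). |black|=6
Step 7: on WHITE (11,4): turn R to E, flip to black, move to (11,5). |black|=7
Step 8: on BLACK (11,5): turn L to N, flip to white, move to (10,5). |black|=6
Step 9: on WHITE (10,5): turn R to E, flip to black, move to (10,6). |black|=7
Step 10: on WHITE (10,6): turn R to S, flip to black, move to (11,6). |black|=8

Answer: WHITE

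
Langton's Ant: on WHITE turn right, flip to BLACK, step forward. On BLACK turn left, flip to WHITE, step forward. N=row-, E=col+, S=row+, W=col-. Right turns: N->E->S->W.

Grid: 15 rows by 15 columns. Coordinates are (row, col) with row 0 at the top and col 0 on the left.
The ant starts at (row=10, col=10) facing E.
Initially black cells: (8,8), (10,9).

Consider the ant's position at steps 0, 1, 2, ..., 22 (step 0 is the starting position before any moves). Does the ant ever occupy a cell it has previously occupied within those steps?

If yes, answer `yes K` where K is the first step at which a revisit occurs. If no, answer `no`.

Answer: yes 7

Derivation:
Step 1: on WHITE (10,10): turn R to S, flip to black, move to (11,10). |black|=3 — new cell
Step 2: on WHITE (11,10): turn R to W, flip to black, move to (11,9). |black|=4 — new cell
Step 3: on WHITE (11,9): turn R to N, flip to black, move to (10,9). |black|=5 — new cell
Step 4: on BLACK (10,9): turn L to W, flip to white, move to (10,8). |black|=4 — new cell
Step 5: on WHITE (10,8): turn R to N, flip to black, move to (9,8). |black|=5 — new cell
Step 6: on WHITE (9,8): turn R to E, flip to black, move to (9,9). |black|=6 — new cell
Step 7: on WHITE (9,9): turn R to S, flip to black, move to (10,9). |black|=7 — REVISIT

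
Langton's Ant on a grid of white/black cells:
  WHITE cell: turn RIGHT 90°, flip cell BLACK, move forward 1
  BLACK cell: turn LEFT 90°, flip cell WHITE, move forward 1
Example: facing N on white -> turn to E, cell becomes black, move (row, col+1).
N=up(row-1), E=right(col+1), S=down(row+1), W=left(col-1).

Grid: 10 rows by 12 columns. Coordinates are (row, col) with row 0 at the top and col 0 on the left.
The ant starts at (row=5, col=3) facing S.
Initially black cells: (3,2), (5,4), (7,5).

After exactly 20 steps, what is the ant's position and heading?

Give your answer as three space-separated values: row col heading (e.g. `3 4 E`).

Answer: 7 3 S

Derivation:
Step 1: on WHITE (5,3): turn R to W, flip to black, move to (5,2). |black|=4
Step 2: on WHITE (5,2): turn R to N, flip to black, move to (4,2). |black|=5
Step 3: on WHITE (4,2): turn R to E, flip to black, move to (4,3). |black|=6
Step 4: on WHITE (4,3): turn R to S, flip to black, move to (5,3). |black|=7
Step 5: on BLACK (5,3): turn L to E, flip to white, move to (5,4). |black|=6
Step 6: on BLACK (5,4): turn L to N, flip to white, move to (4,4). |black|=5
Step 7: on WHITE (4,4): turn R to E, flip to black, move to (4,5). |black|=6
Step 8: on WHITE (4,5): turn R to S, flip to black, move to (5,5). |black|=7
Step 9: on WHITE (5,5): turn R to W, flip to black, move to (5,4). |black|=8
Step 10: on WHITE (5,4): turn R to N, flip to black, move to (4,4). |black|=9
Step 11: on BLACK (4,4): turn L to W, flip to white, move to (4,3). |black|=8
Step 12: on BLACK (4,3): turn L to S, flip to white, move to (5,3). |black|=7
Step 13: on WHITE (5,3): turn R to W, flip to black, move to (5,2). |black|=8
Step 14: on BLACK (5,2): turn L to S, flip to white, move to (6,2). |black|=7
Step 15: on WHITE (6,2): turn R to W, flip to black, move to (6,1). |black|=8
Step 16: on WHITE (6,1): turn R to N, flip to black, move to (5,1). |black|=9
Step 17: on WHITE (5,1): turn R to E, flip to black, move to (5,2). |black|=10
Step 18: on WHITE (5,2): turn R to S, flip to black, move to (6,2). |black|=11
Step 19: on BLACK (6,2): turn L to E, flip to white, move to (6,3). |black|=10
Step 20: on WHITE (6,3): turn R to S, flip to black, move to (7,3). |black|=11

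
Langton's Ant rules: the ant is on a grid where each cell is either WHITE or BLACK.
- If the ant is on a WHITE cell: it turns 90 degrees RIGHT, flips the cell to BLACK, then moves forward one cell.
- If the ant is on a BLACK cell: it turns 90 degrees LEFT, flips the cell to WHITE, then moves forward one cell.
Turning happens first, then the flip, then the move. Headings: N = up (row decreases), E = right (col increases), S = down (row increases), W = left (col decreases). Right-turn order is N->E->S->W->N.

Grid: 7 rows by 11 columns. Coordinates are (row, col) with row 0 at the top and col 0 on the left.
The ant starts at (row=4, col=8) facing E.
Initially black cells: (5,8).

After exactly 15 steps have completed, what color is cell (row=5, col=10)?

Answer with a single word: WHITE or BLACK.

Answer: BLACK

Derivation:
Step 1: on WHITE (4,8): turn R to S, flip to black, move to (5,8). |black|=2
Step 2: on BLACK (5,8): turn L to E, flip to white, move to (5,9). |black|=1
Step 3: on WHITE (5,9): turn R to S, flip to black, move to (6,9). |black|=2
Step 4: on WHITE (6,9): turn R to W, flip to black, move to (6,8). |black|=3
Step 5: on WHITE (6,8): turn R to N, flip to black, move to (5,8). |black|=4
Step 6: on WHITE (5,8): turn R to E, flip to black, move to (5,9). |black|=5
Step 7: on BLACK (5,9): turn L to N, flip to white, move to (4,9). |black|=4
Step 8: on WHITE (4,9): turn R to E, flip to black, move to (4,10). |black|=5
Step 9: on WHITE (4,10): turn R to S, flip to black, move to (5,10). |black|=6
Step 10: on WHITE (5,10): turn R to W, flip to black, move to (5,9). |black|=7
Step 11: on WHITE (5,9): turn R to N, flip to black, move to (4,9). |black|=8
Step 12: on BLACK (4,9): turn L to W, flip to white, move to (4,8). |black|=7
Step 13: on BLACK (4,8): turn L to S, flip to white, move to (5,8). |black|=6
Step 14: on BLACK (5,8): turn L to E, flip to white, move to (5,9). |black|=5
Step 15: on BLACK (5,9): turn L to N, flip to white, move to (4,9). |black|=4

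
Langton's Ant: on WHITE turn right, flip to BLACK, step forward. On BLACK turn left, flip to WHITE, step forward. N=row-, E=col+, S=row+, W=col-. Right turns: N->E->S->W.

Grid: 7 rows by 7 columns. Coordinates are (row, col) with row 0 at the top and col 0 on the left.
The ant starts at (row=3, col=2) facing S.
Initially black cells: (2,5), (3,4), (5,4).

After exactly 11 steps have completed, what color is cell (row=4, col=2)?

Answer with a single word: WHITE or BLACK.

Answer: BLACK

Derivation:
Step 1: on WHITE (3,2): turn R to W, flip to black, move to (3,1). |black|=4
Step 2: on WHITE (3,1): turn R to N, flip to black, move to (2,1). |black|=5
Step 3: on WHITE (2,1): turn R to E, flip to black, move to (2,2). |black|=6
Step 4: on WHITE (2,2): turn R to S, flip to black, move to (3,2). |black|=7
Step 5: on BLACK (3,2): turn L to E, flip to white, move to (3,3). |black|=6
Step 6: on WHITE (3,3): turn R to S, flip to black, move to (4,3). |black|=7
Step 7: on WHITE (4,3): turn R to W, flip to black, move to (4,2). |black|=8
Step 8: on WHITE (4,2): turn R to N, flip to black, move to (3,2). |black|=9
Step 9: on WHITE (3,2): turn R to E, flip to black, move to (3,3). |black|=10
Step 10: on BLACK (3,3): turn L to N, flip to white, move to (2,3). |black|=9
Step 11: on WHITE (2,3): turn R to E, flip to black, move to (2,4). |black|=10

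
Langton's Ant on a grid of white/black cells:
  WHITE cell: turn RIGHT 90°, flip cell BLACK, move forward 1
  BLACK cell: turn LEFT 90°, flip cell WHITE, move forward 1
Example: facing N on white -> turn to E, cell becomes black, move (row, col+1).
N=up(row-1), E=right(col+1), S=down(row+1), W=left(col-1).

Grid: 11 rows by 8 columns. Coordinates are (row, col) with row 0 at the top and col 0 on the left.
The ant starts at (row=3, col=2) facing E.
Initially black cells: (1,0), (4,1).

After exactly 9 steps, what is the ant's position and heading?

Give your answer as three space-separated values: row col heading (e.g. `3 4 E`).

Answer: 6 2 S

Derivation:
Step 1: on WHITE (3,2): turn R to S, flip to black, move to (4,2). |black|=3
Step 2: on WHITE (4,2): turn R to W, flip to black, move to (4,1). |black|=4
Step 3: on BLACK (4,1): turn L to S, flip to white, move to (5,1). |black|=3
Step 4: on WHITE (5,1): turn R to W, flip to black, move to (5,0). |black|=4
Step 5: on WHITE (5,0): turn R to N, flip to black, move to (4,0). |black|=5
Step 6: on WHITE (4,0): turn R to E, flip to black, move to (4,1). |black|=6
Step 7: on WHITE (4,1): turn R to S, flip to black, move to (5,1). |black|=7
Step 8: on BLACK (5,1): turn L to E, flip to white, move to (5,2). |black|=6
Step 9: on WHITE (5,2): turn R to S, flip to black, move to (6,2). |black|=7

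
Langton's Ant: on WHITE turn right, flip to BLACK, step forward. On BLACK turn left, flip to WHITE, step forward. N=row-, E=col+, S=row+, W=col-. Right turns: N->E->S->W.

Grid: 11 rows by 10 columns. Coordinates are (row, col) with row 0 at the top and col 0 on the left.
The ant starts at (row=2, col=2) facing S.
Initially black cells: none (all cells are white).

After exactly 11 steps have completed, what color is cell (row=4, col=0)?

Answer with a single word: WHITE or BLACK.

Step 1: on WHITE (2,2): turn R to W, flip to black, move to (2,1). |black|=1
Step 2: on WHITE (2,1): turn R to N, flip to black, move to (1,1). |black|=2
Step 3: on WHITE (1,1): turn R to E, flip to black, move to (1,2). |black|=3
Step 4: on WHITE (1,2): turn R to S, flip to black, move to (2,2). |black|=4
Step 5: on BLACK (2,2): turn L to E, flip to white, move to (2,3). |black|=3
Step 6: on WHITE (2,3): turn R to S, flip to black, move to (3,3). |black|=4
Step 7: on WHITE (3,3): turn R to W, flip to black, move to (3,2). |black|=5
Step 8: on WHITE (3,2): turn R to N, flip to black, move to (2,2). |black|=6
Step 9: on WHITE (2,2): turn R to E, flip to black, move to (2,3). |black|=7
Step 10: on BLACK (2,3): turn L to N, flip to white, move to (1,3). |black|=6
Step 11: on WHITE (1,3): turn R to E, flip to black, move to (1,4). |black|=7

Answer: WHITE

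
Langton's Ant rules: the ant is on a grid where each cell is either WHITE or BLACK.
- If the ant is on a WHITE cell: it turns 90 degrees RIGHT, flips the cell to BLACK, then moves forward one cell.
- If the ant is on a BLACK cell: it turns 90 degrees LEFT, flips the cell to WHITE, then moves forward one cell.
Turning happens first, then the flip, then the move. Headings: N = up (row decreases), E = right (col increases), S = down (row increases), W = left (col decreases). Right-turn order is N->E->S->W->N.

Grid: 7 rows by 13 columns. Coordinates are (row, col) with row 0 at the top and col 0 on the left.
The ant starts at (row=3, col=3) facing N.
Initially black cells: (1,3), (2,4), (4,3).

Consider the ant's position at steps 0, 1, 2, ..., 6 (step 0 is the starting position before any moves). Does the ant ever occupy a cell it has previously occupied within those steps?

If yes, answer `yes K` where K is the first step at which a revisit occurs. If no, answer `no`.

Step 1: on WHITE (3,3): turn R to E, flip to black, move to (3,4). |black|=4 — new cell
Step 2: on WHITE (3,4): turn R to S, flip to black, move to (4,4). |black|=5 — new cell
Step 3: on WHITE (4,4): turn R to W, flip to black, move to (4,3). |black|=6 — new cell
Step 4: on BLACK (4,3): turn L to S, flip to white, move to (5,3). |black|=5 — new cell
Step 5: on WHITE (5,3): turn R to W, flip to black, move to (5,2). |black|=6 — new cell
Step 6: on WHITE (5,2): turn R to N, flip to black, move to (4,2). |black|=7 — new cell
No revisit within 6 steps.

Answer: no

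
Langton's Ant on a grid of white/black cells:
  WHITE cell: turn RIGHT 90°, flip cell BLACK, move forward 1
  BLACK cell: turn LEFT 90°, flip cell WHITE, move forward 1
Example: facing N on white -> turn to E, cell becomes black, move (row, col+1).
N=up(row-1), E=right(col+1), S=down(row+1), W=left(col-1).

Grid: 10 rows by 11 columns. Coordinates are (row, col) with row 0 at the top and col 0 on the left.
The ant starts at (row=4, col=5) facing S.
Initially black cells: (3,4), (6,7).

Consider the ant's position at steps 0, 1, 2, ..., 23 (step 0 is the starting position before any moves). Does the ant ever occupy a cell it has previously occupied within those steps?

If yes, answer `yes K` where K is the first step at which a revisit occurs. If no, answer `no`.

Answer: yes 6

Derivation:
Step 1: on WHITE (4,5): turn R to W, flip to black, move to (4,4). |black|=3 — new cell
Step 2: on WHITE (4,4): turn R to N, flip to black, move to (3,4). |black|=4 — new cell
Step 3: on BLACK (3,4): turn L to W, flip to white, move to (3,3). |black|=3 — new cell
Step 4: on WHITE (3,3): turn R to N, flip to black, move to (2,3). |black|=4 — new cell
Step 5: on WHITE (2,3): turn R to E, flip to black, move to (2,4). |black|=5 — new cell
Step 6: on WHITE (2,4): turn R to S, flip to black, move to (3,4). |black|=6 — REVISIT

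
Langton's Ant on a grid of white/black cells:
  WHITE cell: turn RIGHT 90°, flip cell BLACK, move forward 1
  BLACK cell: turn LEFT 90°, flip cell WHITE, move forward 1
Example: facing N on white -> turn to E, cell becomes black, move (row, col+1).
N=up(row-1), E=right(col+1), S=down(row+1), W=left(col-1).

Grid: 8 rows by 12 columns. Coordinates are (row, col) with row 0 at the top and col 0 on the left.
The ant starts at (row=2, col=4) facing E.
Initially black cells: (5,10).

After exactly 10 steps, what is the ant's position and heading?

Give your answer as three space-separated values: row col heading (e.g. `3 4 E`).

Answer: 1 3 W

Derivation:
Step 1: on WHITE (2,4): turn R to S, flip to black, move to (3,4). |black|=2
Step 2: on WHITE (3,4): turn R to W, flip to black, move to (3,3). |black|=3
Step 3: on WHITE (3,3): turn R to N, flip to black, move to (2,3). |black|=4
Step 4: on WHITE (2,3): turn R to E, flip to black, move to (2,4). |black|=5
Step 5: on BLACK (2,4): turn L to N, flip to white, move to (1,4). |black|=4
Step 6: on WHITE (1,4): turn R to E, flip to black, move to (1,5). |black|=5
Step 7: on WHITE (1,5): turn R to S, flip to black, move to (2,5). |black|=6
Step 8: on WHITE (2,5): turn R to W, flip to black, move to (2,4). |black|=7
Step 9: on WHITE (2,4): turn R to N, flip to black, move to (1,4). |black|=8
Step 10: on BLACK (1,4): turn L to W, flip to white, move to (1,3). |black|=7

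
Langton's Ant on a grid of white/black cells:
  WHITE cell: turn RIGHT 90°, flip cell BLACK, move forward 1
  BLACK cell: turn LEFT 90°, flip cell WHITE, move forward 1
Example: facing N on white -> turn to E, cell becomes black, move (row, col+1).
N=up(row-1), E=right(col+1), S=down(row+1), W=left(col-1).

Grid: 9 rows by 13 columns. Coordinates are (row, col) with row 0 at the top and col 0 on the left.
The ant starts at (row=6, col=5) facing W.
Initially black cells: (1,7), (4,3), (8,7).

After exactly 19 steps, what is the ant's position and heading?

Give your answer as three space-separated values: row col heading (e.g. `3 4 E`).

Step 1: on WHITE (6,5): turn R to N, flip to black, move to (5,5). |black|=4
Step 2: on WHITE (5,5): turn R to E, flip to black, move to (5,6). |black|=5
Step 3: on WHITE (5,6): turn R to S, flip to black, move to (6,6). |black|=6
Step 4: on WHITE (6,6): turn R to W, flip to black, move to (6,5). |black|=7
Step 5: on BLACK (6,5): turn L to S, flip to white, move to (7,5). |black|=6
Step 6: on WHITE (7,5): turn R to W, flip to black, move to (7,4). |black|=7
Step 7: on WHITE (7,4): turn R to N, flip to black, move to (6,4). |black|=8
Step 8: on WHITE (6,4): turn R to E, flip to black, move to (6,5). |black|=9
Step 9: on WHITE (6,5): turn R to S, flip to black, move to (7,5). |black|=10
Step 10: on BLACK (7,5): turn L to E, flip to white, move to (7,6). |black|=9
Step 11: on WHITE (7,6): turn R to S, flip to black, move to (8,6). |black|=10
Step 12: on WHITE (8,6): turn R to W, flip to black, move to (8,5). |black|=11
Step 13: on WHITE (8,5): turn R to N, flip to black, move to (7,5). |black|=12
Step 14: on WHITE (7,5): turn R to E, flip to black, move to (7,6). |black|=13
Step 15: on BLACK (7,6): turn L to N, flip to white, move to (6,6). |black|=12
Step 16: on BLACK (6,6): turn L to W, flip to white, move to (6,5). |black|=11
Step 17: on BLACK (6,5): turn L to S, flip to white, move to (7,5). |black|=10
Step 18: on BLACK (7,5): turn L to E, flip to white, move to (7,6). |black|=9
Step 19: on WHITE (7,6): turn R to S, flip to black, move to (8,6). |black|=10

Answer: 8 6 S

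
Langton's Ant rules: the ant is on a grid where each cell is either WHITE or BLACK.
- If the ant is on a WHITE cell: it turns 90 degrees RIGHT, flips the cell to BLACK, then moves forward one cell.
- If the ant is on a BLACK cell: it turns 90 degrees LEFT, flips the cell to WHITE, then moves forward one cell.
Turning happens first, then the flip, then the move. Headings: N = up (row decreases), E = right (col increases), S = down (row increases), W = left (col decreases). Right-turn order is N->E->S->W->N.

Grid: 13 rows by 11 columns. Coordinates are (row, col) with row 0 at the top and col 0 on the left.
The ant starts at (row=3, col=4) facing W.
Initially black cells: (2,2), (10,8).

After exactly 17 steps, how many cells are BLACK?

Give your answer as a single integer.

Step 1: on WHITE (3,4): turn R to N, flip to black, move to (2,4). |black|=3
Step 2: on WHITE (2,4): turn R to E, flip to black, move to (2,5). |black|=4
Step 3: on WHITE (2,5): turn R to S, flip to black, move to (3,5). |black|=5
Step 4: on WHITE (3,5): turn R to W, flip to black, move to (3,4). |black|=6
Step 5: on BLACK (3,4): turn L to S, flip to white, move to (4,4). |black|=5
Step 6: on WHITE (4,4): turn R to W, flip to black, move to (4,3). |black|=6
Step 7: on WHITE (4,3): turn R to N, flip to black, move to (3,3). |black|=7
Step 8: on WHITE (3,3): turn R to E, flip to black, move to (3,4). |black|=8
Step 9: on WHITE (3,4): turn R to S, flip to black, move to (4,4). |black|=9
Step 10: on BLACK (4,4): turn L to E, flip to white, move to (4,5). |black|=8
Step 11: on WHITE (4,5): turn R to S, flip to black, move to (5,5). |black|=9
Step 12: on WHITE (5,5): turn R to W, flip to black, move to (5,4). |black|=10
Step 13: on WHITE (5,4): turn R to N, flip to black, move to (4,4). |black|=11
Step 14: on WHITE (4,4): turn R to E, flip to black, move to (4,5). |black|=12
Step 15: on BLACK (4,5): turn L to N, flip to white, move to (3,5). |black|=11
Step 16: on BLACK (3,5): turn L to W, flip to white, move to (3,4). |black|=10
Step 17: on BLACK (3,4): turn L to S, flip to white, move to (4,4). |black|=9

Answer: 9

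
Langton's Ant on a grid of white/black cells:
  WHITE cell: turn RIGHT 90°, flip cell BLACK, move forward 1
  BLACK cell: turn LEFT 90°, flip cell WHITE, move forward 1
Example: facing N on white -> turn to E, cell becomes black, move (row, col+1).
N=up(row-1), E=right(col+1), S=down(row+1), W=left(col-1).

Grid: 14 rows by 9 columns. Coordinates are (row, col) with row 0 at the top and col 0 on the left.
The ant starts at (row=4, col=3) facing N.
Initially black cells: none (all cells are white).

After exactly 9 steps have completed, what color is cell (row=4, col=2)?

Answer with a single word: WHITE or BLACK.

Step 1: on WHITE (4,3): turn R to E, flip to black, move to (4,4). |black|=1
Step 2: on WHITE (4,4): turn R to S, flip to black, move to (5,4). |black|=2
Step 3: on WHITE (5,4): turn R to W, flip to black, move to (5,3). |black|=3
Step 4: on WHITE (5,3): turn R to N, flip to black, move to (4,3). |black|=4
Step 5: on BLACK (4,3): turn L to W, flip to white, move to (4,2). |black|=3
Step 6: on WHITE (4,2): turn R to N, flip to black, move to (3,2). |black|=4
Step 7: on WHITE (3,2): turn R to E, flip to black, move to (3,3). |black|=5
Step 8: on WHITE (3,3): turn R to S, flip to black, move to (4,3). |black|=6
Step 9: on WHITE (4,3): turn R to W, flip to black, move to (4,2). |black|=7

Answer: BLACK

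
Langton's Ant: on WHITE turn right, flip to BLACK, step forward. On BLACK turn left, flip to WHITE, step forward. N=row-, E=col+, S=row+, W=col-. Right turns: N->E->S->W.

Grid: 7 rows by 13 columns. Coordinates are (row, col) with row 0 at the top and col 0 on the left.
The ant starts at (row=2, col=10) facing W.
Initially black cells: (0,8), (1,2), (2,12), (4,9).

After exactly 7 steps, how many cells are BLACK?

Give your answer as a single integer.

Answer: 9

Derivation:
Step 1: on WHITE (2,10): turn R to N, flip to black, move to (1,10). |black|=5
Step 2: on WHITE (1,10): turn R to E, flip to black, move to (1,11). |black|=6
Step 3: on WHITE (1,11): turn R to S, flip to black, move to (2,11). |black|=7
Step 4: on WHITE (2,11): turn R to W, flip to black, move to (2,10). |black|=8
Step 5: on BLACK (2,10): turn L to S, flip to white, move to (3,10). |black|=7
Step 6: on WHITE (3,10): turn R to W, flip to black, move to (3,9). |black|=8
Step 7: on WHITE (3,9): turn R to N, flip to black, move to (2,9). |black|=9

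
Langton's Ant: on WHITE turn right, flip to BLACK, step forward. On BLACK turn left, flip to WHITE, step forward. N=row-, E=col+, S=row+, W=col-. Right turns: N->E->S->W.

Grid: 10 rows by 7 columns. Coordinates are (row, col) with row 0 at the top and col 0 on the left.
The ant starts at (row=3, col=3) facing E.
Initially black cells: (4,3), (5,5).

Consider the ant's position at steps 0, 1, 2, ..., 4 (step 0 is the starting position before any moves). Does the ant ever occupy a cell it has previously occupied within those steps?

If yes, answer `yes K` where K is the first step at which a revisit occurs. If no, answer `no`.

Answer: no

Derivation:
Step 1: on WHITE (3,3): turn R to S, flip to black, move to (4,3). |black|=3 — new cell
Step 2: on BLACK (4,3): turn L to E, flip to white, move to (4,4). |black|=2 — new cell
Step 3: on WHITE (4,4): turn R to S, flip to black, move to (5,4). |black|=3 — new cell
Step 4: on WHITE (5,4): turn R to W, flip to black, move to (5,3). |black|=4 — new cell
No revisit within 4 steps.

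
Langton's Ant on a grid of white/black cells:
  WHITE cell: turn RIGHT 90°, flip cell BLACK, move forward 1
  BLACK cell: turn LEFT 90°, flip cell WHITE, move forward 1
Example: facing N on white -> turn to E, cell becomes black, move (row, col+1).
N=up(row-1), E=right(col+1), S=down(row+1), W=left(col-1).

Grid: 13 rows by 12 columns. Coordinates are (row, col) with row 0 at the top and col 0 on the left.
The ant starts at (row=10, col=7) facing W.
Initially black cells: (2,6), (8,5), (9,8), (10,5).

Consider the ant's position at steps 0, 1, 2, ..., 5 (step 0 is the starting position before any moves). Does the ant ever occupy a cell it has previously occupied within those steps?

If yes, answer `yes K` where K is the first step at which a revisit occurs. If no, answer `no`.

Answer: no

Derivation:
Step 1: on WHITE (10,7): turn R to N, flip to black, move to (9,7). |black|=5 — new cell
Step 2: on WHITE (9,7): turn R to E, flip to black, move to (9,8). |black|=6 — new cell
Step 3: on BLACK (9,8): turn L to N, flip to white, move to (8,8). |black|=5 — new cell
Step 4: on WHITE (8,8): turn R to E, flip to black, move to (8,9). |black|=6 — new cell
Step 5: on WHITE (8,9): turn R to S, flip to black, move to (9,9). |black|=7 — new cell
No revisit within 5 steps.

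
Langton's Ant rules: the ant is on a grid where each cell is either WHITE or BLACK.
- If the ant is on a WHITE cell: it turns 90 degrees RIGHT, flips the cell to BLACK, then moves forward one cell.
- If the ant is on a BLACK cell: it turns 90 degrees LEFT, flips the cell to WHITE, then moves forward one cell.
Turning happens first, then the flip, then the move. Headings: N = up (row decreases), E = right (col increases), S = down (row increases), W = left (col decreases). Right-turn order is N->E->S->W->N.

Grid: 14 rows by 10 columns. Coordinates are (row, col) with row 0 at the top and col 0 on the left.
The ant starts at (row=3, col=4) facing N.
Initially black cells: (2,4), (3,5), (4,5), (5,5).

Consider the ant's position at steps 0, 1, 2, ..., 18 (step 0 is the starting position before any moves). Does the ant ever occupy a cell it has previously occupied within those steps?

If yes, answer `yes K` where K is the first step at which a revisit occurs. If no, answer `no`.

Answer: yes 5

Derivation:
Step 1: on WHITE (3,4): turn R to E, flip to black, move to (3,5). |black|=5 — new cell
Step 2: on BLACK (3,5): turn L to N, flip to white, move to (2,5). |black|=4 — new cell
Step 3: on WHITE (2,5): turn R to E, flip to black, move to (2,6). |black|=5 — new cell
Step 4: on WHITE (2,6): turn R to S, flip to black, move to (3,6). |black|=6 — new cell
Step 5: on WHITE (3,6): turn R to W, flip to black, move to (3,5). |black|=7 — REVISIT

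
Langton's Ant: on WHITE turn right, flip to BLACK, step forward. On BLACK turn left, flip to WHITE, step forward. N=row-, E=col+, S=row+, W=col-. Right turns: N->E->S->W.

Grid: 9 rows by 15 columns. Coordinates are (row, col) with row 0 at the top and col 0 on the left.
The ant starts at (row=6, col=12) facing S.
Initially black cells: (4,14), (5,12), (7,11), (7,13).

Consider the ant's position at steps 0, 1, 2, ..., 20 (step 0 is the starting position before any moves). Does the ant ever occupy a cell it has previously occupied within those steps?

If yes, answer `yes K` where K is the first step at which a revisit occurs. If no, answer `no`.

Step 1: on WHITE (6,12): turn R to W, flip to black, move to (6,11). |black|=5 — new cell
Step 2: on WHITE (6,11): turn R to N, flip to black, move to (5,11). |black|=6 — new cell
Step 3: on WHITE (5,11): turn R to E, flip to black, move to (5,12). |black|=7 — new cell
Step 4: on BLACK (5,12): turn L to N, flip to white, move to (4,12). |black|=6 — new cell
Step 5: on WHITE (4,12): turn R to E, flip to black, move to (4,13). |black|=7 — new cell
Step 6: on WHITE (4,13): turn R to S, flip to black, move to (5,13). |black|=8 — new cell
Step 7: on WHITE (5,13): turn R to W, flip to black, move to (5,12). |black|=9 — REVISIT

Answer: yes 7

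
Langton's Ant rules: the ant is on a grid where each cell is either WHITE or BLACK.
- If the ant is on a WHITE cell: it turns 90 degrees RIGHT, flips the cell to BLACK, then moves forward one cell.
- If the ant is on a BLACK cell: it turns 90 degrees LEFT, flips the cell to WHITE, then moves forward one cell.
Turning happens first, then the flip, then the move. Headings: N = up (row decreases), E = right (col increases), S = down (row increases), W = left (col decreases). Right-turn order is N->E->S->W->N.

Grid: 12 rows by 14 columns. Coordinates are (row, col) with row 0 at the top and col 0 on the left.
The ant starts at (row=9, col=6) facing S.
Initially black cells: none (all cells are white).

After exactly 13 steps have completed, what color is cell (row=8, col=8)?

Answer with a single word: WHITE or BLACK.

Step 1: on WHITE (9,6): turn R to W, flip to black, move to (9,5). |black|=1
Step 2: on WHITE (9,5): turn R to N, flip to black, move to (8,5). |black|=2
Step 3: on WHITE (8,5): turn R to E, flip to black, move to (8,6). |black|=3
Step 4: on WHITE (8,6): turn R to S, flip to black, move to (9,6). |black|=4
Step 5: on BLACK (9,6): turn L to E, flip to white, move to (9,7). |black|=3
Step 6: on WHITE (9,7): turn R to S, flip to black, move to (10,7). |black|=4
Step 7: on WHITE (10,7): turn R to W, flip to black, move to (10,6). |black|=5
Step 8: on WHITE (10,6): turn R to N, flip to black, move to (9,6). |black|=6
Step 9: on WHITE (9,6): turn R to E, flip to black, move to (9,7). |black|=7
Step 10: on BLACK (9,7): turn L to N, flip to white, move to (8,7). |black|=6
Step 11: on WHITE (8,7): turn R to E, flip to black, move to (8,8). |black|=7
Step 12: on WHITE (8,8): turn R to S, flip to black, move to (9,8). |black|=8
Step 13: on WHITE (9,8): turn R to W, flip to black, move to (9,7). |black|=9

Answer: BLACK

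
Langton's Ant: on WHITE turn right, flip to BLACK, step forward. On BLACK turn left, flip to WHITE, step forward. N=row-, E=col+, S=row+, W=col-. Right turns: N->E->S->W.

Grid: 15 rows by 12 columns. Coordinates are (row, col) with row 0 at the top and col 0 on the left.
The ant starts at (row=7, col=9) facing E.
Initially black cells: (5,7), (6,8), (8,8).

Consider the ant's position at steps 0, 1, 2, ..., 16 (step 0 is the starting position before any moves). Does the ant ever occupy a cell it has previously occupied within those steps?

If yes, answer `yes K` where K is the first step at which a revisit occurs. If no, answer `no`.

Step 1: on WHITE (7,9): turn R to S, flip to black, move to (8,9). |black|=4 — new cell
Step 2: on WHITE (8,9): turn R to W, flip to black, move to (8,8). |black|=5 — new cell
Step 3: on BLACK (8,8): turn L to S, flip to white, move to (9,8). |black|=4 — new cell
Step 4: on WHITE (9,8): turn R to W, flip to black, move to (9,7). |black|=5 — new cell
Step 5: on WHITE (9,7): turn R to N, flip to black, move to (8,7). |black|=6 — new cell
Step 6: on WHITE (8,7): turn R to E, flip to black, move to (8,8). |black|=7 — REVISIT

Answer: yes 6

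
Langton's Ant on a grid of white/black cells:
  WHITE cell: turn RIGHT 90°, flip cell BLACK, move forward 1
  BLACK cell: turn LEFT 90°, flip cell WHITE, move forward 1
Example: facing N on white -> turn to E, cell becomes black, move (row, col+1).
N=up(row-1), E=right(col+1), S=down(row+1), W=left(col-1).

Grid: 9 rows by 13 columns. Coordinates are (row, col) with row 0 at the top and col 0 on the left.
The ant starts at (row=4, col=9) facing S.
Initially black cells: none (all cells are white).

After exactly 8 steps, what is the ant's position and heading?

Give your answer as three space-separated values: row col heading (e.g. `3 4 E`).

Answer: 4 9 N

Derivation:
Step 1: on WHITE (4,9): turn R to W, flip to black, move to (4,8). |black|=1
Step 2: on WHITE (4,8): turn R to N, flip to black, move to (3,8). |black|=2
Step 3: on WHITE (3,8): turn R to E, flip to black, move to (3,9). |black|=3
Step 4: on WHITE (3,9): turn R to S, flip to black, move to (4,9). |black|=4
Step 5: on BLACK (4,9): turn L to E, flip to white, move to (4,10). |black|=3
Step 6: on WHITE (4,10): turn R to S, flip to black, move to (5,10). |black|=4
Step 7: on WHITE (5,10): turn R to W, flip to black, move to (5,9). |black|=5
Step 8: on WHITE (5,9): turn R to N, flip to black, move to (4,9). |black|=6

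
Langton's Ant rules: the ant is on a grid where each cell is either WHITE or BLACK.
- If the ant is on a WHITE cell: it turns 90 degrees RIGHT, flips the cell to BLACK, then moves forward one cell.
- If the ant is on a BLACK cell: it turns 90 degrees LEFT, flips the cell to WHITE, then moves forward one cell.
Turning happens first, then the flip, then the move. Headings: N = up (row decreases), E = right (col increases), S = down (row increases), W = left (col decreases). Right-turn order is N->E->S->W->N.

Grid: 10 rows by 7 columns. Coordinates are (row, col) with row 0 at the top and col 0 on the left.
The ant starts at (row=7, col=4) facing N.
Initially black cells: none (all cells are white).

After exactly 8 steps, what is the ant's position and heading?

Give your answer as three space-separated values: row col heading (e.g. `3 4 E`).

Step 1: on WHITE (7,4): turn R to E, flip to black, move to (7,5). |black|=1
Step 2: on WHITE (7,5): turn R to S, flip to black, move to (8,5). |black|=2
Step 3: on WHITE (8,5): turn R to W, flip to black, move to (8,4). |black|=3
Step 4: on WHITE (8,4): turn R to N, flip to black, move to (7,4). |black|=4
Step 5: on BLACK (7,4): turn L to W, flip to white, move to (7,3). |black|=3
Step 6: on WHITE (7,3): turn R to N, flip to black, move to (6,3). |black|=4
Step 7: on WHITE (6,3): turn R to E, flip to black, move to (6,4). |black|=5
Step 8: on WHITE (6,4): turn R to S, flip to black, move to (7,4). |black|=6

Answer: 7 4 S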